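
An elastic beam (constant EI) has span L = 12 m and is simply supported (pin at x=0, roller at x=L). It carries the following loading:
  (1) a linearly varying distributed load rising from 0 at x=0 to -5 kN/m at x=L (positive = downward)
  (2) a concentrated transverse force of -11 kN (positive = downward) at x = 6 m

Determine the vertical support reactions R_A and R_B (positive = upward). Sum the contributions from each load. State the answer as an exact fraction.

R_A = -31/2 kN, R_B = -51/2 kN

Load 1 — triangular load w₀=-5 kN/m (0→w₀ over full span):
  R_A = w₀L/6 = (-5)·12/6 = -10 kN
  R_B = w₀L/3 = (-5)·12/3 = -20 kN
Load 2 — point force P=-11 kN at a=6 m (b=L-a=6):
  R_A = Pb/L = (-11)·6/12 = -11/2 kN
  R_B = Pa/L = (-11)·6/12 = -11/2 kN
Superposition: R_A = -31/2 kN, R_B = -51/2 kN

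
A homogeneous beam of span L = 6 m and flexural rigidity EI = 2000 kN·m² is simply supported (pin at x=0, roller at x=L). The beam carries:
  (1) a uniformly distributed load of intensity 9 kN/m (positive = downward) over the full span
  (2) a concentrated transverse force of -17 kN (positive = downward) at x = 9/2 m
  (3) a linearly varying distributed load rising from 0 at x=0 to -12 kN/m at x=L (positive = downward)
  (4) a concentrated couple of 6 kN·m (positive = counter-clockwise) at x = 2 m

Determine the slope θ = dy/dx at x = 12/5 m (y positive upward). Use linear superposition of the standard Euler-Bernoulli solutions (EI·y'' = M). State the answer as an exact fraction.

Load 1 — uniform load w=9 kN/m over full span:
  θ_1 = -w(L³-6Lx²+4x³)/(24EI) = -9·(6³-6·6·(12/5)²+4·(12/5)³)/(24·2000) = -2997/250000 rad
Load 2 — point force P=-17 kN at a=9/2 m (b=L-a=3/2):
  θ_2 = -Pb(L²-b²-3x²)/(6LEI)  [x≤a] = -(-17)·(3/2)·(6²-(3/2)²-3·(12/5)²)/(6·6·2000) = 9333/1600000 rad
Load 3 — triangular load w₀=-12 kN/m (0→w₀ over full span):
  θ_3 = -w₀(7L⁴-30L²x²+15x⁴)/(360LEI) = -(-12)·(7·6⁴-30·6²·(12/5)²+15·(12/5)⁴)/(360·6·2000) = 2907/312500 rad
Load 4 — applied couple M₀=6 kN·m at a=2 m (b=L-a=4):
  θ_4 = (M₀x²/(2L)-M₀(x-a)+C₁)/EI  [x>a] with C₁=M₀(3b²-L²)/(6L)=2 = (6·(12/5)²/(2·6)-6·((12/5)-2)+2)/2000 = 31/25000 rad
Superposition: θ = Σ θ_i = 175501/40000000 rad ≈ 0.004388 rad

θ(12/5) = 175501/40000000 rad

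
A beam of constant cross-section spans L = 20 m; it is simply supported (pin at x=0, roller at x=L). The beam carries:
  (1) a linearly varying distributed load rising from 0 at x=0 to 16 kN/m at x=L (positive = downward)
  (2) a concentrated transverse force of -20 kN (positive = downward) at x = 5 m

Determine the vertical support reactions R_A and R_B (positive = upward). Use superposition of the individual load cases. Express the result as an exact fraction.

Load 1 — triangular load w₀=16 kN/m (0→w₀ over full span):
  R_A = w₀L/6 = 16·20/6 = 160/3 kN
  R_B = w₀L/3 = 16·20/3 = 320/3 kN
Load 2 — point force P=-20 kN at a=5 m (b=L-a=15):
  R_A = Pb/L = (-20)·15/20 = -15 kN
  R_B = Pa/L = (-20)·5/20 = -5 kN
Superposition: R_A = 115/3 kN, R_B = 305/3 kN

R_A = 115/3 kN, R_B = 305/3 kN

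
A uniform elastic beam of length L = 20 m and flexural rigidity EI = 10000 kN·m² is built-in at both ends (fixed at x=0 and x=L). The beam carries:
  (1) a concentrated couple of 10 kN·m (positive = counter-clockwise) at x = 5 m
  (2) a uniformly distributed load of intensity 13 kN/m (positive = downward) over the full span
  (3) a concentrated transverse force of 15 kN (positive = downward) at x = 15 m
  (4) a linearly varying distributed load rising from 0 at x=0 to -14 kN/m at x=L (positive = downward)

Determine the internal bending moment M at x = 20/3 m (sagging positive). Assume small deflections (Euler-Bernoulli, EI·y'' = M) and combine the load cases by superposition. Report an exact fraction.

M(20/3) = 107395/1296 kN·m

Load 1 — applied couple M₀=10 kN·m at a=5 m (b=L-a=15):
  M_1 = R_Ax - M_A - M₀  [x>a] with R_A=9/16, M_A=-15/8 = (9/16)·(20/3) - (-15/8) - 10 = -35/8 kN·m
Load 2 — uniform load w=13 kN/m over full span:
  M_2 = wLx/2 - wL²/12 - wx²/2 = 13·20·(20/3)/2 - 13·20²/12 - 13·(20/3)²/2 = 1300/9 kN·m
Load 3 — point force P=15 kN at a=15 m (b=L-a=5):
  M_3 = Pb²(3a+b)x/L³ - Pab²/L²  [x≤a] = 15·5²·(3·15+5)·(20/3)/20³ - 15·15·5²/20² = 25/16 kN·m
Load 4 — triangular load w₀=-14 kN/m (0→w₀ over full span):
  M_4 = 3w₀Lx/20 - w₀L²/30 - w₀x³/(6L) = 3·(-14)·20·(20/3)/20 - (-14)·20²/30 - (-14)·(20/3)³/(6·20) = -4760/81 kN·m
Superposition: M = Σ M_i = 107395/1296 kN·m ≈ 82.866512 kN·m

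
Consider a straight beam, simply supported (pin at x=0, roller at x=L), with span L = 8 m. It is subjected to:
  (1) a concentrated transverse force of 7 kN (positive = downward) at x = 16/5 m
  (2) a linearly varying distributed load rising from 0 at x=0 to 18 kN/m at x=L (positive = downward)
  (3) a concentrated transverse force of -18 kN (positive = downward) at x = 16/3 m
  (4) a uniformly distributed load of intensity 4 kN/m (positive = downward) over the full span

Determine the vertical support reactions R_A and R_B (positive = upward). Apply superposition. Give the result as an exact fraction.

R_A = 191/5 kN, R_B = 274/5 kN

Load 1 — point force P=7 kN at a=16/5 m (b=L-a=24/5):
  R_A = Pb/L = 7·(24/5)/8 = 21/5 kN
  R_B = Pa/L = 7·(16/5)/8 = 14/5 kN
Load 2 — triangular load w₀=18 kN/m (0→w₀ over full span):
  R_A = w₀L/6 = 18·8/6 = 24 kN
  R_B = w₀L/3 = 18·8/3 = 48 kN
Load 3 — point force P=-18 kN at a=16/3 m (b=L-a=8/3):
  R_A = Pb/L = (-18)·(8/3)/8 = -6 kN
  R_B = Pa/L = (-18)·(16/3)/8 = -12 kN
Load 4 — uniform load w=4 kN/m over full span:
  R_A = wL/2 = 4·8/2 = 16 kN
  R_B = wL/2 = 4·8/2 = 16 kN
Superposition: R_A = 191/5 kN, R_B = 274/5 kN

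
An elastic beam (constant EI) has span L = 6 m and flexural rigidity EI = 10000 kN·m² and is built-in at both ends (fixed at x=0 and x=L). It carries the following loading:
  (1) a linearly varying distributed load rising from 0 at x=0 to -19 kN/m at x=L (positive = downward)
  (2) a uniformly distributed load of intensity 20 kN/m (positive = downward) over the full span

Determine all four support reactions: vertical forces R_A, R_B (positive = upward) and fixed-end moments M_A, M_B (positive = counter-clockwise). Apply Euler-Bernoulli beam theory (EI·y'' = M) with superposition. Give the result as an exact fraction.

R_A = 429/10 kN, M_A = 186/5 kN·m, R_B = 201/10 kN, M_B = -129/5 kN·m

Load 1 — triangular load w₀=-19 kN/m (0→w₀ over full span):
  R_A = 3w₀L/20 = 3·(-19)·6/20 = -171/10 kN
  M_A = w₀L²/30 = (-19)·6²/30 = -114/5 kN·m
  R_B = 7w₀L/20 = 7·(-19)·6/20 = -399/10 kN
  M_B = -w₀L²/20 = -(-19)·6²/20 = 171/5 kN·m
Load 2 — uniform load w=20 kN/m over full span:
  R_A = wL/2 = 20·6/2 = 60 kN
  M_A = wL²/12 = 20·6²/12 = 60 kN·m
  R_B = wL/2 = 20·6/2 = 60 kN
  M_B = -wL²/12 = -20·6²/12 = -60 kN·m
Superposition: R_A = 429/10 kN, M_A = 186/5 kN·m, R_B = 201/10 kN, M_B = -129/5 kN·m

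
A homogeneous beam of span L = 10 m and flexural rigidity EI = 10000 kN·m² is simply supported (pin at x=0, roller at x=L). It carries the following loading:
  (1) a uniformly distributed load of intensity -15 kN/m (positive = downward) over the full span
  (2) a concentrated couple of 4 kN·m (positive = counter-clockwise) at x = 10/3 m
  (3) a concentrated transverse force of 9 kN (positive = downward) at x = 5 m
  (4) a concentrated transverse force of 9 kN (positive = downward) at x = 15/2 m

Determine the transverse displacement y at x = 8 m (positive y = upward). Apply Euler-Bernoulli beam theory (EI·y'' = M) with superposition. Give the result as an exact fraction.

Load 1 — uniform load w=-15 kN/m over full span:
  y_1 = -wx(L³-2Lx²+x³)/(24EI) = -(-15)·8·(10³-2·10·8²+8³)/(24·10000) = 29/250 m
Load 2 — applied couple M₀=4 kN·m at a=10/3 m (b=L-a=20/3):
  y_2 = (M₀x³/(6L)-M₀(x-a)²/2+C₁x)/EI  [x>a] with C₁=M₀(3b²-L²)/(6L)=20/9 = (4·8³/(6·10)-4·(8-(10/3))²/2+(20/9)·8)/10000 = 47/56250 m
Load 3 — point force P=9 kN at a=5 m (b=L-a=5):
  y_3 = -Pa(L-x)(2Lx-a²-x²)/(6LEI)  [x>a] = -9·5·(10-8)·(2·10·8-5²-8²)/(6·10·10000) = -213/20000 m
Load 4 — point force P=9 kN at a=15/2 m (b=L-a=5/2):
  y_4 = -Pa(L-x)(2Lx-a²-x²)/(6LEI)  [x>a] = -9·(15/2)·(10-8)·(2·10·8-(15/2)²-8²)/(6·10·10000) = -1431/160000 m
Superposition: y = Σ y_i = 700141/7200000 m ≈ 0.097242 m

y(8) = 700141/7200000 m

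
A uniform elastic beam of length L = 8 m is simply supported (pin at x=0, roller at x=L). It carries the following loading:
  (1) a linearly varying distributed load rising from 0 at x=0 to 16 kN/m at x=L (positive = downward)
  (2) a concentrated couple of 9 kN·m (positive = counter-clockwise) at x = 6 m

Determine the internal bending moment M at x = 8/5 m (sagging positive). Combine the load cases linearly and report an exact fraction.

M(8/5) = 4321/125 kN·m

Load 1 — triangular load w₀=16 kN/m (0→w₀ over full span):
  M_1 = w₀Lx/6 - w₀x³/(6L) = 16·8·(8/5)/6 - 16·(8/5)³/(6·8) = 4096/125 kN·m
Load 2 — applied couple M₀=9 kN·m at a=6 m (b=L-a=2):
  M_2 = M₀x/L  [x≤a] = 9·(8/5)/8 = 9/5 kN·m
Superposition: M = Σ M_i = 4321/125 kN·m ≈ 34.568000 kN·m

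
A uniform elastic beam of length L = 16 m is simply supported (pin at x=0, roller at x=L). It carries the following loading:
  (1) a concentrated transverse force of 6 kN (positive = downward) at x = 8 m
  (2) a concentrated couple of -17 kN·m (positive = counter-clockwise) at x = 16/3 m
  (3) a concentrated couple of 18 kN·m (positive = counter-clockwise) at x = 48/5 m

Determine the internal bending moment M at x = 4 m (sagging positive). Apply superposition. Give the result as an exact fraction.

M(4) = 49/4 kN·m

Load 1 — point force P=6 kN at a=8 m (b=L-a=8):
  M_1 = Pbx/L  [x≤a] = 6·8·4/16 = 12 kN·m
Load 2 — applied couple M₀=-17 kN·m at a=16/3 m (b=L-a=32/3):
  M_2 = M₀x/L  [x≤a] = (-17)·4/16 = -17/4 kN·m
Load 3 — applied couple M₀=18 kN·m at a=48/5 m (b=L-a=32/5):
  M_3 = M₀x/L  [x≤a] = 18·4/16 = 9/2 kN·m
Superposition: M = Σ M_i = 49/4 kN·m ≈ 12.250000 kN·m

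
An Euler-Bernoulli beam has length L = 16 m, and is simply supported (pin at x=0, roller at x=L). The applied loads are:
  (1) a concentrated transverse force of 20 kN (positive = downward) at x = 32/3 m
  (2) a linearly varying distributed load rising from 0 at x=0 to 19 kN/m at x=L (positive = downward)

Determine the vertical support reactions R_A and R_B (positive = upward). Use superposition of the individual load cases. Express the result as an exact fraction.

Load 1 — point force P=20 kN at a=32/3 m (b=L-a=16/3):
  R_A = Pb/L = 20·(16/3)/16 = 20/3 kN
  R_B = Pa/L = 20·(32/3)/16 = 40/3 kN
Load 2 — triangular load w₀=19 kN/m (0→w₀ over full span):
  R_A = w₀L/6 = 19·16/6 = 152/3 kN
  R_B = w₀L/3 = 19·16/3 = 304/3 kN
Superposition: R_A = 172/3 kN, R_B = 344/3 kN

R_A = 172/3 kN, R_B = 344/3 kN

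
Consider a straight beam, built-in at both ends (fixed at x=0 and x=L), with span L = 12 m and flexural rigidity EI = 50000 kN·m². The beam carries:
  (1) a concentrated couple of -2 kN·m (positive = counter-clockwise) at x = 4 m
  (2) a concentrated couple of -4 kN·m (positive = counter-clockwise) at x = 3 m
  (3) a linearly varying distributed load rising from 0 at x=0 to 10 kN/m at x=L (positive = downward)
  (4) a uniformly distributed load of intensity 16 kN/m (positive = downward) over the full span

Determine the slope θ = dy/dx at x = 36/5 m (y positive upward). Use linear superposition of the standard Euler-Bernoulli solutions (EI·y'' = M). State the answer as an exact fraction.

Load 1 — applied couple M₀=-2 kN·m at a=4 m (b=L-a=8):
  θ_1 = (R_Ax²/2 - M_Ax - M₀(x-a))/EI  [x>a] with R_A=-2/9, M_A=0 = ((-2/9)·(36/5)²/2 - 0·(36/5) - (-2)·((36/5)-4))/50000 = 1/78125 rad
Load 2 — applied couple M₀=-4 kN·m at a=3 m (b=L-a=9):
  θ_2 = (R_Ax²/2 - M_Ax - M₀(x-a))/EI  [x>a] with R_A=-3/8, M_A=3/4 = ((-3/8)·(36/5)²/2 - (3/4)·(36/5) - (-4)·((36/5)-3))/50000 = 21/625000 rad
Load 3 — triangular load w₀=10 kN/m (0→w₀ over full span):
  θ_3 = -w₀(2x(L-x)(L-2x)(x+2L)+x²(L-x)²)/(120LEI) = -10·(2·(36/5)·(12-(36/5))·(12-2·(36/5))·((36/5)+2·12)+(36/5)²·(12-(36/5))²)/(120·12·50000) = 216/390625 rad
Load 4 — uniform load w=16 kN/m over full span:
  θ_4 = -wx(L-x)(L-2x)/(12EI) = -16·(36/5)·(12-(36/5))·(12-2·(36/5))/(12·50000) = 864/390625 rad
Superposition: θ = Σ θ_i = 1757/625000 rad ≈ 0.002811 rad

θ(36/5) = 1757/625000 rad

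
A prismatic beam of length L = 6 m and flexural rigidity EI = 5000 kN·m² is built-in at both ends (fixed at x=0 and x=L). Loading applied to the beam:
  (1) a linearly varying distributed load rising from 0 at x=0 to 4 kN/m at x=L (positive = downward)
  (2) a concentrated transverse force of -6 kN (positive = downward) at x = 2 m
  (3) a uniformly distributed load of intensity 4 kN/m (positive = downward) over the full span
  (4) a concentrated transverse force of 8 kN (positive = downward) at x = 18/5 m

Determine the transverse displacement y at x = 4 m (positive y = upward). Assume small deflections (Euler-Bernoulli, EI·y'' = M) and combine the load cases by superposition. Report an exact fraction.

y(4) = -8441/2109375 m

Load 1 — triangular load w₀=4 kN/m (0→w₀ over full span):
  y_1 = -w₀x²(L-x)²(x+2L)/(120LEI) = -4·4²·(6-4)²·(4+2·6)/(120·6·5000) = -32/28125 m
Load 2 — point force P=-6 kN at a=2 m (b=L-a=4):
  y_2 = -Pa²(L-x)²(3bL-(3b+a)(L-x))/(6L³EI)  [x>a] = -(-6)·2²·(6-4)²·(3·4·6-(3·4+2)·(6-4))/(6·6³·5000) = 11/16875 m
Load 3 — uniform load w=4 kN/m over full span:
  y_3 = -wx²(L-x)²/(24EI) = -4·4²·(6-4)²/(24·5000) = -4/1875 m
Load 4 — point force P=8 kN at a=18/5 m (b=L-a=12/5):
  y_4 = -Pa²(L-x)²(3bL-(3b+a)(L-x))/(6L³EI)  [x>a] = -8·(18/5)²·(6-4)²·(3·(12/5)·6-(3·(12/5)+(18/5))·(6-4))/(6·6³·5000) = -108/78125 m
Superposition: y = Σ y_i = -8441/2109375 m ≈ -0.004002 m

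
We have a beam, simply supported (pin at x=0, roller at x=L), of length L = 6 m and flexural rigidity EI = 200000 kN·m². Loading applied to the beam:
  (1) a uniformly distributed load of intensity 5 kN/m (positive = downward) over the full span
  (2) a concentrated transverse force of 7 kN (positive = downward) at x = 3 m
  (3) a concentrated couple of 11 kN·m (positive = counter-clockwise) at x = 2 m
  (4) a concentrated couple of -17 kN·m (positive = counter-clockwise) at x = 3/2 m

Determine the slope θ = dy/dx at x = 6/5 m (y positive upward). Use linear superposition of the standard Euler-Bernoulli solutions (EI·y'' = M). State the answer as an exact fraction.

θ(6/5) = -69133/240000000 rad

Load 1 — uniform load w=5 kN/m over full span:
  θ_1 = -w(L³-6Lx²+4x³)/(24EI) = -5·(6³-6·6·(6/5)²+4·(6/5)³)/(24·200000) = -891/5000000 rad
Load 2 — point force P=7 kN at a=3 m (b=L-a=3):
  θ_2 = -Pb(L²-b²-3x²)/(6LEI)  [x≤a] = -7·3·(6²-3²-3·(6/5)²)/(6·6·200000) = -1323/20000000 rad
Load 3 — applied couple M₀=11 kN·m at a=2 m (b=L-a=4):
  θ_3 = (M₀x²/(2L)+C₁)/EI  [x≤a] with C₁=M₀(3b²-L²)/(6L)=11/3 = (11·(6/5)²/(2·6)+(11/3))/200000 = 187/7500000 rad
Load 4 — applied couple M₀=-17 kN·m at a=3/2 m (b=L-a=9/2):
  θ_4 = (M₀x²/(2L)+C₁)/EI  [x≤a] with C₁=M₀(3b²-L²)/(6L)=-187/16 = ((-17)·(6/5)²/(2·6)+(-187/16))/200000 = -5491/80000000 rad
Superposition: θ = Σ θ_i = -69133/240000000 rad ≈ -0.000288 rad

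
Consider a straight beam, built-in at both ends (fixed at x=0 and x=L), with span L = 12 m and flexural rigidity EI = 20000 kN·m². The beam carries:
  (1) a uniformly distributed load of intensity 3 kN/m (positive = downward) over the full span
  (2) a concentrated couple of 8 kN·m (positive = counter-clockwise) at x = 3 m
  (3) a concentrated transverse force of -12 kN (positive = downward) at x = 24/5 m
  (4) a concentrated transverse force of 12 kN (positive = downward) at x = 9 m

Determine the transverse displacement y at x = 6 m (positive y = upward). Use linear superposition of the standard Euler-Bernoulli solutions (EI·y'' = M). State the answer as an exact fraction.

y(6) = -6327/1250000 m

Load 1 — uniform load w=3 kN/m over full span:
  y_1 = -wx²(L-x)²/(24EI) = -3·6²·(12-6)²/(24·20000) = -81/10000 m
Load 2 — applied couple M₀=8 kN·m at a=3 m (b=L-a=9):
  y_2 = (R_Ax³/6 - M_Ax²/2 - M₀(x-a)²/2)/EI  [x>a] with R_A=3/4, M_A=-3/2 = ((3/4)·6³/6 - (-3/2)·6²/2 - 8·(6-3)²/2)/20000 = 9/10000 m
Load 3 — point force P=-12 kN at a=24/5 m (b=L-a=36/5):
  y_3 = -Pa²(L-x)²(3bL-(3b+a)(L-x))/(6L³EI)  [x>a] = -(-12)·(24/5)²·(12-6)²·(3·(36/5)·12-(3·(36/5)+(24/5))·(12-6))/(6·12³·20000) = 378/78125 m
Load 4 — point force P=12 kN at a=9 m (b=L-a=3):
  y_4 = -Pb²x²(3aL-(3a+b)x)/(6L³EI)  [x≤a] = -12·3²·6²·(3·9·12-(3·9+3)·6)/(6·12³·20000) = -27/10000 m
Superposition: y = Σ y_i = -6327/1250000 m ≈ -0.005062 m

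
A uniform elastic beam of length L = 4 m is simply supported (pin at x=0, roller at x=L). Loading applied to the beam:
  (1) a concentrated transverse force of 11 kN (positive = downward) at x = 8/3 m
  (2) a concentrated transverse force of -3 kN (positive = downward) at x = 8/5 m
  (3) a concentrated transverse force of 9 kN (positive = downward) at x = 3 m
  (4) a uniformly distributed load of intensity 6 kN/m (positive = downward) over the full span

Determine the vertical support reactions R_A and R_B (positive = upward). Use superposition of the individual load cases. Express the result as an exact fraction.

R_A = 967/60 kN, R_B = 1493/60 kN

Load 1 — point force P=11 kN at a=8/3 m (b=L-a=4/3):
  R_A = Pb/L = 11·(4/3)/4 = 11/3 kN
  R_B = Pa/L = 11·(8/3)/4 = 22/3 kN
Load 2 — point force P=-3 kN at a=8/5 m (b=L-a=12/5):
  R_A = Pb/L = (-3)·(12/5)/4 = -9/5 kN
  R_B = Pa/L = (-3)·(8/5)/4 = -6/5 kN
Load 3 — point force P=9 kN at a=3 m (b=L-a=1):
  R_A = Pb/L = 9·1/4 = 9/4 kN
  R_B = Pa/L = 9·3/4 = 27/4 kN
Load 4 — uniform load w=6 kN/m over full span:
  R_A = wL/2 = 6·4/2 = 12 kN
  R_B = wL/2 = 6·4/2 = 12 kN
Superposition: R_A = 967/60 kN, R_B = 1493/60 kN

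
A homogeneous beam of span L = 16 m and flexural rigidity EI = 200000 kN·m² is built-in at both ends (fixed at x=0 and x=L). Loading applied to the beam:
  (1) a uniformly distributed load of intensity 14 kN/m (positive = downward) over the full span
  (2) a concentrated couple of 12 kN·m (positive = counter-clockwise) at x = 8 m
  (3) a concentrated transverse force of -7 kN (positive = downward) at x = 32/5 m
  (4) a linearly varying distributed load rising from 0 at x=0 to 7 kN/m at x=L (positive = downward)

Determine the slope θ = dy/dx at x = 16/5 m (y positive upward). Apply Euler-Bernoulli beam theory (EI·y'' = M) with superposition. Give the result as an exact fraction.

θ(16/5) = -158569/58593750 rad

Load 1 — uniform load w=14 kN/m over full span:
  θ_1 = -wx(L-x)(L-2x)/(12EI) = -14·(16/5)·(16-(16/5))·(16-2·(16/5))/(12·200000) = -896/390625 rad
Load 2 — applied couple M₀=12 kN·m at a=8 m (b=L-a=8):
  θ_2 = (R_Ax²/2 - M_Ax)/EI  [x≤a] with R_A=9/8, M_A=3 = ((9/8)·(16/5)²/2 - 3·(16/5))/200000 = -3/156250 rad
Load 3 — point force P=-7 kN at a=32/5 m (b=L-a=48/5):
  θ_3 = -Pb²x(2aL-(3a+b)x)/(2L³EI)  [x≤a] = -(-7)·(48/5)²·(16/5)·(2·(32/5)·16-(3·(32/5)+(48/5))·(16/5))/(2·16³·200000) = 1386/9765625 rad
Load 4 — triangular load w₀=7 kN/m (0→w₀ over full span):
  θ_4 = -w₀(2x(L-x)(L-2x)(x+2L)+x²(L-x)²)/(120LEI) = -7·(2·(16/5)·(16-(16/5))·(16-2·(16/5))·((16/5)+2·16)+(16/5)²·(16-(16/5))²)/(120·16·200000) = -3136/5859375 rad
Superposition: θ = Σ θ_i = -158569/58593750 rad ≈ -0.002706 rad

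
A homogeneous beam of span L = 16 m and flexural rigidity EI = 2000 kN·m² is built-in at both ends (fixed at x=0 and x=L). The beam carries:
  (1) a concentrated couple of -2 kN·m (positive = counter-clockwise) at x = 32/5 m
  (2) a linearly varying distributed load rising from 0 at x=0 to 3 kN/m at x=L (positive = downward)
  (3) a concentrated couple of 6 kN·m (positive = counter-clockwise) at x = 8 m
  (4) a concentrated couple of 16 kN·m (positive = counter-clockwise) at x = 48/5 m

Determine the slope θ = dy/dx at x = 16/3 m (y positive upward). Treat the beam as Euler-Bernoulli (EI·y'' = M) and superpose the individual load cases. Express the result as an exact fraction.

θ(16/3) = -6146/253125 rad

Load 1 — applied couple M₀=-2 kN·m at a=32/5 m (b=L-a=48/5):
  θ_1 = (R_Ax²/2 - M_Ax)/EI  [x≤a] with R_A=-9/50, M_A=-6/25 = ((-9/50)·(16/3)²/2 - (-6/25)·(16/3))/2000 = -2/3125 rad
Load 2 — triangular load w₀=3 kN/m (0→w₀ over full span):
  θ_2 = -w₀(2x(L-x)(L-2x)(x+2L)+x²(L-x)²)/(120LEI) = -3·(2·(16/3)·(16-(16/3))·(16-2·(16/3))·((16/3)+2·16)+(16/3)²·(16-(16/3))²)/(120·16·2000) = -1024/50625 rad
Load 3 — applied couple M₀=6 kN·m at a=8 m (b=L-a=8):
  θ_3 = (R_Ax²/2 - M_Ax)/EI  [x≤a] with R_A=9/16, M_A=3/2 = ((9/16)·(16/3)²/2 - (3/2)·(16/3))/2000 = 0 rad
Load 4 — applied couple M₀=16 kN·m at a=48/5 m (b=L-a=32/5):
  θ_4 = (R_Ax²/2 - M_Ax)/EI  [x≤a] with R_A=36/25, M_A=128/25 = ((36/25)·(16/3)²/2 - (128/25)·(16/3))/2000 = -32/9375 rad
Superposition: θ = Σ θ_i = -6146/253125 rad ≈ -0.024280 rad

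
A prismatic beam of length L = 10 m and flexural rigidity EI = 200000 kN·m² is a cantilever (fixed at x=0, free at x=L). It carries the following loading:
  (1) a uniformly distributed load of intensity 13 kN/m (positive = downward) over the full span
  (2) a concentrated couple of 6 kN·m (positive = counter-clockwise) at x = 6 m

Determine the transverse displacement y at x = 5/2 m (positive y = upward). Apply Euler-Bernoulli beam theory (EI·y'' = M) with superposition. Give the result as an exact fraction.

Load 1 — uniform load w=13 kN/m over full span:
  y_1 = -wx²(x²-4Lx+6L²)/(24EI) = -13·(5/2)²·((5/2)²-4·10·(5/2)+6·10²)/(24·200000) = -351/40960 m
Load 2 — applied couple M₀=6 kN·m at a=6 m (b=L-a=4):
  y_2 = M₀x²/(2EI)  [x≤a] = 6·(5/2)²/(2·200000) = 3/32000 m
Superposition: y = Σ y_i = -8679/1024000 m ≈ -0.008476 m

y(5/2) = -8679/1024000 m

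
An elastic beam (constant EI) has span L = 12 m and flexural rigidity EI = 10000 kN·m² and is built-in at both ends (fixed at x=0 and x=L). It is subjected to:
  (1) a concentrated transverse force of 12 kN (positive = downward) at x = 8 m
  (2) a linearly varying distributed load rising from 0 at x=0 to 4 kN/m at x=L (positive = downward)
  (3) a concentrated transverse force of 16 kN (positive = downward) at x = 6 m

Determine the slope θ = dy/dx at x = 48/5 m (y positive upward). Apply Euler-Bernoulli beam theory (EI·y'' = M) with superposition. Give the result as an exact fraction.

Load 1 — point force P=12 kN at a=8 m (b=L-a=4):
  θ_1 = Pa²(L-x)(2bL-(3b+a)(L-x))/(2L³EI)  [x>a] = 12·8²·(12-(48/5))·(2·4·12-(3·4+8)·(12-(48/5)))/(2·12³·10000) = 8/3125 rad
Load 2 — triangular load w₀=4 kN/m (0→w₀ over full span):
  θ_2 = -w₀(2x(L-x)(L-2x)(x+2L)+x²(L-x)²)/(120LEI) = -4·(2·(48/5)·(12-(48/5))·(12-2·(48/5))·((48/5)+2·12)+(48/5)²·(12-(48/5))²)/(120·12·10000) = 1152/390625 rad
Load 3 — point force P=16 kN at a=6 m (b=L-a=6):
  θ_3 = Pa²(L-x)(2bL-(3b+a)(L-x))/(2L³EI)  [x>a] = 16·6²·(12-(48/5))·(2·6·12-(3·6+6)·(12-(48/5)))/(2·12³·10000) = 54/15625 rad
Superposition: θ = Σ θ_i = 3502/390625 rad ≈ 0.008965 rad

θ(48/5) = 3502/390625 rad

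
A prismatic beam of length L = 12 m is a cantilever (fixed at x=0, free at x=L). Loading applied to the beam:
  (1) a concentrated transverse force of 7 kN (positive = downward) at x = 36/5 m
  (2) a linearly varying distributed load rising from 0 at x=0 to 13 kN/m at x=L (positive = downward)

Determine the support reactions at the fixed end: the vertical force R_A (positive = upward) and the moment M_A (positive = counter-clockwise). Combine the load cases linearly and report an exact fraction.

Load 1 — point force P=7 kN at a=36/5 m (b=L-a=24/5):
  R_A = P = 7 kN
  M_A = Pa = 7·(36/5) = 252/5 kN·m
Load 2 — triangular load w₀=13 kN/m (0→w₀ over full span):
  R_A = w₀L/2 = 13·12/2 = 78 kN
  M_A = w₀L²/3 = 13·12²/3 = 624 kN·m
Superposition: R_A = 85 kN, M_A = 3372/5 kN·m

R_A = 85 kN, M_A = 3372/5 kN·m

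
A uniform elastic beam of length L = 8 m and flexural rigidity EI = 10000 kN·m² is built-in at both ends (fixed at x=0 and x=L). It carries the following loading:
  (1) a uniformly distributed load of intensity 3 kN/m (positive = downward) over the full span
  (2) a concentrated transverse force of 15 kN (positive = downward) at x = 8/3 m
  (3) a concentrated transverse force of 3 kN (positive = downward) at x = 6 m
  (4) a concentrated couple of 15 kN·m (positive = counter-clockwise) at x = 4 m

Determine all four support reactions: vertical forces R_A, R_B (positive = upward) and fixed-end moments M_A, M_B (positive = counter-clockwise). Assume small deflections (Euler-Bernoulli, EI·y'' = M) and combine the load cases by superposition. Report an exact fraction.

Load 1 — uniform load w=3 kN/m over full span:
  R_A = wL/2 = 3·8/2 = 12 kN
  M_A = wL²/12 = 3·8²/12 = 16 kN·m
  R_B = wL/2 = 3·8/2 = 12 kN
  M_B = -wL²/12 = -3·8²/12 = -16 kN·m
Load 2 — point force P=15 kN at a=8/3 m (b=L-a=16/3):
  R_A = Pb²(3a+b)/L³ = 15·(16/3)²·(3·(8/3)+(16/3))/8³ = 100/9 kN
  M_A = Pab²/L² = 15·(8/3)·(16/3)²/8² = 160/9 kN·m
  R_B = Pa²(a+3b)/L³ = 15·(8/3)²·((8/3)+3·(16/3))/8³ = 35/9 kN
  M_B = -Pa²b/L² = -15·(8/3)²·(16/3)/8² = -80/9 kN·m
Load 3 — point force P=3 kN at a=6 m (b=L-a=2):
  R_A = Pb²(3a+b)/L³ = 3·2²·(3·6+2)/8³ = 15/32 kN
  M_A = Pab²/L² = 3·6·2²/8² = 9/8 kN·m
  R_B = Pa²(a+3b)/L³ = 3·6²·(6+3·2)/8³ = 81/32 kN
  M_B = -Pa²b/L² = -3·6²·2/8² = -27/8 kN·m
Load 4 — applied couple M₀=15 kN·m at a=4 m (b=L-a=4):
  R_A = 6M₀ab/L³ = 6·15·4·4/8³ = 45/16 kN
  M_A = M₀b(2a-b)/L² = 15·4·(2·4-4)/8² = 15/4 kN·m
  R_B = -6M₀ab/L³ = -6·15·4·4/8³ = -45/16 kN
  M_B = M₀a(2b-a)/L² = 15·4·(2·4-4)/8² = 15/4 kN·m
Superposition: R_A = 7601/288 kN, M_A = 2783/72 kN·m, R_B = 4495/288 kN, M_B = -1765/72 kN·m

R_A = 7601/288 kN, M_A = 2783/72 kN·m, R_B = 4495/288 kN, M_B = -1765/72 kN·m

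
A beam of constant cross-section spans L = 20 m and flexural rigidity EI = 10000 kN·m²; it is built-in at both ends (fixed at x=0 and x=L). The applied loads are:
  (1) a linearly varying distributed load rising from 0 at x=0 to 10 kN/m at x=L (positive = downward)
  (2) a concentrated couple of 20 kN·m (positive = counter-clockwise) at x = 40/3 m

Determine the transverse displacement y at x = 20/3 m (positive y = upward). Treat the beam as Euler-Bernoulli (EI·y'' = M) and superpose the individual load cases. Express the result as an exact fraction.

y(20/3) = -118/729 m

Load 1 — triangular load w₀=10 kN/m (0→w₀ over full span):
  y_1 = -w₀x²(L-x)²(x+2L)/(120LEI) = -10·(20/3)²·(20-(20/3))²·((20/3)+2·20)/(120·20·10000) = -112/729 m
Load 2 — applied couple M₀=20 kN·m at a=40/3 m (b=L-a=20/3):
  y_2 = (R_Ax³/6 - M_Ax²/2)/EI  [x≤a] with R_A=4/3, M_A=20/3 = ((4/3)·(20/3)³/6 - (20/3)·(20/3)²/2)/10000 = -2/243 m
Superposition: y = Σ y_i = -118/729 m ≈ -0.161866 m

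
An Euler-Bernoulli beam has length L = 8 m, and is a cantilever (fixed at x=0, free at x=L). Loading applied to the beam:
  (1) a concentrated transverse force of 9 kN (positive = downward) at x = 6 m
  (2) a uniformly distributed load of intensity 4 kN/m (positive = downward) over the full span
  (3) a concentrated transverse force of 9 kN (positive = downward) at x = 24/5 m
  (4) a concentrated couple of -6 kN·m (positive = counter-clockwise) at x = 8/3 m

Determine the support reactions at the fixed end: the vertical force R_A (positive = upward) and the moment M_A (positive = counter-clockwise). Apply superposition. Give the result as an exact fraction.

Load 1 — point force P=9 kN at a=6 m (b=L-a=2):
  R_A = P = 9 kN
  M_A = Pa = 9·6 = 54 kN·m
Load 2 — uniform load w=4 kN/m over full span:
  R_A = wL = 4·8 = 32 kN
  M_A = wL²/2 = 4·8²/2 = 128 kN·m
Load 3 — point force P=9 kN at a=24/5 m (b=L-a=16/5):
  R_A = P = 9 kN
  M_A = Pa = 9·(24/5) = 216/5 kN·m
Load 4 — applied couple M₀=-6 kN·m at a=8/3 m (b=L-a=16/3):
  R_A = 0 kN
  M_A = -M₀ = -(-6) = 6 kN·m
Superposition: R_A = 50 kN, M_A = 1156/5 kN·m

R_A = 50 kN, M_A = 1156/5 kN·m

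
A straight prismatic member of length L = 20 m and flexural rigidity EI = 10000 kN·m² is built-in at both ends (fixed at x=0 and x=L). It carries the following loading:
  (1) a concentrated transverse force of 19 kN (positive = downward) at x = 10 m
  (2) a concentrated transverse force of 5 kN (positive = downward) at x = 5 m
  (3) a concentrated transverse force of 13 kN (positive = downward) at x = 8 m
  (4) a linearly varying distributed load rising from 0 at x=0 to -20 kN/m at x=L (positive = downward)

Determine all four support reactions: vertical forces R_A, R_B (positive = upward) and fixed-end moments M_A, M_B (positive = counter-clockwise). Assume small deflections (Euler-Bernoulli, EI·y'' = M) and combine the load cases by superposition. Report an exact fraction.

Load 1 — point force P=19 kN at a=10 m (b=L-a=10):
  R_A = Pb²(3a+b)/L³ = 19·10²·(3·10+10)/20³ = 19/2 kN
  M_A = Pab²/L² = 19·10·10²/20² = 95/2 kN·m
  R_B = Pa²(a+3b)/L³ = 19·10²·(10+3·10)/20³ = 19/2 kN
  M_B = -Pa²b/L² = -19·10²·10/20² = -95/2 kN·m
Load 2 — point force P=5 kN at a=5 m (b=L-a=15):
  R_A = Pb²(3a+b)/L³ = 5·15²·(3·5+15)/20³ = 135/32 kN
  M_A = Pab²/L² = 5·5·15²/20² = 225/16 kN·m
  R_B = Pa²(a+3b)/L³ = 5·5²·(5+3·15)/20³ = 25/32 kN
  M_B = -Pa²b/L² = -5·5²·15/20² = -75/16 kN·m
Load 3 — point force P=13 kN at a=8 m (b=L-a=12):
  R_A = Pb²(3a+b)/L³ = 13·12²·(3·8+12)/20³ = 1053/125 kN
  M_A = Pab²/L² = 13·8·12²/20² = 936/25 kN·m
  R_B = Pa²(a+3b)/L³ = 13·8²·(8+3·12)/20³ = 572/125 kN
  M_B = -Pa²b/L² = -13·8²·12/20² = -624/25 kN·m
Load 4 — triangular load w₀=-20 kN/m (0→w₀ over full span):
  R_A = 3w₀L/20 = 3·(-20)·20/20 = -60 kN
  M_A = w₀L²/30 = (-20)·20²/30 = -800/3 kN·m
  R_B = 7w₀L/20 = 7·(-20)·20/20 = -140 kN
  M_B = -w₀L²/20 = -(-20)·20²/20 = 400 kN·m
Superposition: R_A = -151429/4000 kN, M_A = -201197/1200 kN·m, R_B = -500571/4000 kN, M_B = 129141/400 kN·m

R_A = -151429/4000 kN, M_A = -201197/1200 kN·m, R_B = -500571/4000 kN, M_B = 129141/400 kN·m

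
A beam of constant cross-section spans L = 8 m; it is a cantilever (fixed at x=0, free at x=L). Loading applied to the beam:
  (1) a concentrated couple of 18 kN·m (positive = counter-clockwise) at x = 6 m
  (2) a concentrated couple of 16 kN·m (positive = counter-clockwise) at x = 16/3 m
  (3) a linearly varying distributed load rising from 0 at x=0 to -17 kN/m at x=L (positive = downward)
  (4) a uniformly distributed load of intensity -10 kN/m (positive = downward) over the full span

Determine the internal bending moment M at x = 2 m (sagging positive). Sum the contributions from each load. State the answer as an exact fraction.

Load 1 — applied couple M₀=18 kN·m at a=6 m (b=L-a=2):
  M_1 = M₀  [x≤a] = 18 = 18 kN·m
Load 2 — applied couple M₀=16 kN·m at a=16/3 m (b=L-a=8/3):
  M_2 = M₀  [x≤a] = 16 = 16 kN·m
Load 3 — triangular load w₀=-17 kN/m (0→w₀ over full span):
  M_3 = w₀Lx/2 - w₀L²/3 - w₀x³/(6L) = (-17)·8·2/2 - (-17)·8²/3 - (-17)·2³/(6·8) = 459/2 kN·m
Load 4 — uniform load w=-10 kN/m over full span:
  M_4 = -w(L-x)²/2 = -(-10)·(8-2)²/2 = 180 kN·m
Superposition: M = Σ M_i = 887/2 kN·m ≈ 443.500000 kN·m

M(2) = 887/2 kN·m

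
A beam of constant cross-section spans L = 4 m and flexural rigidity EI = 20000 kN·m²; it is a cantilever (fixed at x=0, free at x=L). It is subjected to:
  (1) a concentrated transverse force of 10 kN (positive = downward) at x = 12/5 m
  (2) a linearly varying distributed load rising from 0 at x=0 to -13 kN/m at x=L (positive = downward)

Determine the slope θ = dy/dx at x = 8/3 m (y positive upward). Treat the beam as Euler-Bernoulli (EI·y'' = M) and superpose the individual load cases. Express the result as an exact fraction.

Load 1 — point force P=10 kN at a=12/5 m (b=L-a=8/5):
  θ_1 = -Pa²/(2EI)  [x>a] = -10·(12/5)²/(2·20000) = -9/6250 rad
Load 2 — triangular load w₀=-13 kN/m (0→w₀ over full span):
  θ_2 = (w₀Lx²/4-w₀L²x/3-w₀x⁴/(24L))/EI = ((-13)·4·(8/3)²/4-(-13)·4²·(8/3)/3-(-13)·(8/3)⁴/(24·4))/20000 = 754/151875 rad
Superposition: θ = Σ θ_i = 5353/1518750 rad ≈ 0.003525 rad

θ(8/3) = 5353/1518750 rad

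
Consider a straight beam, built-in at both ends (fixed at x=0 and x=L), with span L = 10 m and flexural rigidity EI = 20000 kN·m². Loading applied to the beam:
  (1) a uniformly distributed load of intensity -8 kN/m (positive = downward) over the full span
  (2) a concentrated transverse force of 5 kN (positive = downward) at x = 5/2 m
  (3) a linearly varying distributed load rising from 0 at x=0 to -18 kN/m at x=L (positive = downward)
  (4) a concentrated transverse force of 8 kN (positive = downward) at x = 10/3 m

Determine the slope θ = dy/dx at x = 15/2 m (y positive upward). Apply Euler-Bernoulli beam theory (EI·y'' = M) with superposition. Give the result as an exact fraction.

Load 1 — uniform load w=-8 kN/m over full span:
  θ_1 = -wx(L-x)(L-2x)/(12EI) = -(-8)·(15/2)·(10-(15/2))·(10-2·(15/2))/(12·20000) = -1/320 rad
Load 2 — point force P=5 kN at a=5/2 m (b=L-a=15/2):
  θ_2 = Pa²(L-x)(2bL-(3b+a)(L-x))/(2L³EI)  [x>a] = 5·(5/2)²·(10-(15/2))·(2·(15/2)·10-(3·(15/2)+(5/2))·(10-(15/2)))/(2·10³·20000) = 7/40960 rad
Load 3 — triangular load w₀=-18 kN/m (0→w₀ over full span):
  θ_3 = -w₀(2x(L-x)(L-2x)(x+2L)+x²(L-x)²)/(120LEI) = -(-18)·(2·(15/2)·(10-(15/2))·(10-2·(15/2))·((15/2)+2·10)+(15/2)²·(10-(15/2))²)/(120·10·20000) = -369/102400 rad
Load 4 — point force P=8 kN at a=10/3 m (b=L-a=20/3):
  θ_4 = Pa²(L-x)(2bL-(3b+a)(L-x))/(2L³EI)  [x>a] = 8·(10/3)²·(10-(15/2))·(2·(20/3)·10-(3·(20/3)+(10/3))·(10-(15/2)))/(2·10³·20000) = 1/2400 rad
Superposition: θ = Σ θ_i = -3773/614400 rad ≈ -0.006141 rad

θ(15/2) = -3773/614400 rad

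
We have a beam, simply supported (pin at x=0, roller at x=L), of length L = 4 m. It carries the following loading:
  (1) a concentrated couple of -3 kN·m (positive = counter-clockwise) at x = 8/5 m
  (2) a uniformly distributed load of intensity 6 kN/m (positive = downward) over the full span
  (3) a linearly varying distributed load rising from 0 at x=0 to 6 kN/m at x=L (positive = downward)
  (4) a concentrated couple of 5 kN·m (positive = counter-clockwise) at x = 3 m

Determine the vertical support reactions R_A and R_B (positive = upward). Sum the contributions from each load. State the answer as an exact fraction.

R_A = 33/2 kN, R_B = 39/2 kN

Load 1 — applied couple M₀=-3 kN·m at a=8/5 m (b=L-a=12/5):
  R_A = M₀/L = (-3)/4 = -3/4 kN
  R_B = -M₀/L = -(-3)/4 = 3/4 kN
Load 2 — uniform load w=6 kN/m over full span:
  R_A = wL/2 = 6·4/2 = 12 kN
  R_B = wL/2 = 6·4/2 = 12 kN
Load 3 — triangular load w₀=6 kN/m (0→w₀ over full span):
  R_A = w₀L/6 = 6·4/6 = 4 kN
  R_B = w₀L/3 = 6·4/3 = 8 kN
Load 4 — applied couple M₀=5 kN·m at a=3 m (b=L-a=1):
  R_A = M₀/L = 5/4 kN
  R_B = -M₀/L = -5/4 kN
Superposition: R_A = 33/2 kN, R_B = 39/2 kN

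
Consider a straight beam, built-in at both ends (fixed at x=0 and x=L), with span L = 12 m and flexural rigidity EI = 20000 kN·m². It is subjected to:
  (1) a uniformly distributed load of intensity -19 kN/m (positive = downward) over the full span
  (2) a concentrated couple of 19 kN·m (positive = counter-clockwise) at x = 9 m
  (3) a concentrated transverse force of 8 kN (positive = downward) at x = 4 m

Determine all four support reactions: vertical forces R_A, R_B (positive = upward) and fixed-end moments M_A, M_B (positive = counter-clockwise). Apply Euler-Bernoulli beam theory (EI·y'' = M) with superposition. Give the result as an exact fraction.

Load 1 — uniform load w=-19 kN/m over full span:
  R_A = wL/2 = (-19)·12/2 = -114 kN
  M_A = wL²/12 = (-19)·12²/12 = -228 kN·m
  R_B = wL/2 = (-19)·12/2 = -114 kN
  M_B = -wL²/12 = -(-19)·12²/12 = 228 kN·m
Load 2 — applied couple M₀=19 kN·m at a=9 m (b=L-a=3):
  R_A = 6M₀ab/L³ = 6·19·9·3/12³ = 57/32 kN
  M_A = M₀b(2a-b)/L² = 19·3·(2·9-3)/12² = 95/16 kN·m
  R_B = -6M₀ab/L³ = -6·19·9·3/12³ = -57/32 kN
  M_B = M₀a(2b-a)/L² = 19·9·(2·3-9)/12² = -57/16 kN·m
Load 3 — point force P=8 kN at a=4 m (b=L-a=8):
  R_A = Pb²(3a+b)/L³ = 8·8²·(3·4+8)/12³ = 160/27 kN
  M_A = Pab²/L² = 8·4·8²/12² = 128/9 kN·m
  R_B = Pa²(a+3b)/L³ = 8·4²·(4+3·8)/12³ = 56/27 kN
  M_B = -Pa²b/L² = -8·4²·8/12² = -64/9 kN·m
Superposition: R_A = -91837/864 kN, M_A = -29929/144 kN·m, R_B = -98243/864 kN, M_B = 31295/144 kN·m

R_A = -91837/864 kN, M_A = -29929/144 kN·m, R_B = -98243/864 kN, M_B = 31295/144 kN·m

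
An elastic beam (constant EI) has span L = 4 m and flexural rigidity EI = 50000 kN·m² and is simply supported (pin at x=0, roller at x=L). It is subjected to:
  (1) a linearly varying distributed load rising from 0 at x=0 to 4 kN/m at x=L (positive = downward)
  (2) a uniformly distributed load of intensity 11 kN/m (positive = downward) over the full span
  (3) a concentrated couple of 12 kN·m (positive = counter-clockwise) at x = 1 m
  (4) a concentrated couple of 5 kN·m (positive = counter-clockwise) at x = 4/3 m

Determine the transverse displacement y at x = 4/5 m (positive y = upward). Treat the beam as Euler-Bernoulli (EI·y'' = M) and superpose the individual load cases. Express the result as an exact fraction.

y(4/5) = -1398017/3515625000 m

Load 1 — triangular load w₀=4 kN/m (0→w₀ over full span):
  y_1 = -w₀x(7L⁴-10L²x²+3x⁴)/(360LEI) = -4·(4/5)·(7·4⁴-10·4²·(4/5)²+3·(4/5)⁴)/(360·4·50000) = -11008/146484375 m
Load 2 — uniform load w=11 kN/m over full span:
  y_2 = -wx(L³-2Lx²+x³)/(24EI) = -11·(4/5)·(4³-2·4·(4/5)²+(4/5)³)/(24·50000) = -2552/5859375 m
Load 3 — applied couple M₀=12 kN·m at a=1 m (b=L-a=3):
  y_3 = (M₀x³/(6L)+C₁x)/EI  [x≤a] with C₁=M₀(3b²-L²)/(6L)=11/2 = (12·(4/5)³/(6·4)+(11/2)·(4/5))/50000 = 291/3125000 m
Load 4 — applied couple M₀=5 kN·m at a=4/3 m (b=L-a=8/3):
  y_4 = (M₀x³/(6L)+C₁x)/EI  [x≤a] with C₁=M₀(3b²-L²)/(6L)=10/9 = (5·(4/5)³/(6·4)+(10/9)·(4/5))/50000 = 14/703125 m
Superposition: y = Σ y_i = -1398017/3515625000 m ≈ -0.000398 m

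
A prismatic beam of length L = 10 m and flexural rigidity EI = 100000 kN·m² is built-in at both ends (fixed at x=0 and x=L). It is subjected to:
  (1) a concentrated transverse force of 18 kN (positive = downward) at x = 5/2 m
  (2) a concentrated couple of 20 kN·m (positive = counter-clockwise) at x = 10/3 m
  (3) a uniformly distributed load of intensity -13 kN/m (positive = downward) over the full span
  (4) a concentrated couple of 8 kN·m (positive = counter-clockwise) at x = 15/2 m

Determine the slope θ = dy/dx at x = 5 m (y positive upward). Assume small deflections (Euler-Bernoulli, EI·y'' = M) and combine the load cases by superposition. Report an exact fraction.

θ(5) = 37/640000 rad

Load 1 — point force P=18 kN at a=5/2 m (b=L-a=15/2):
  θ_1 = Pa²(L-x)(2bL-(3b+a)(L-x))/(2L³EI)  [x>a] = 18·(5/2)²·(10-5)·(2·(15/2)·10-(3·(15/2)+(5/2))·(10-5))/(2·10³·100000) = 9/128000 rad
Load 2 — applied couple M₀=20 kN·m at a=10/3 m (b=L-a=20/3):
  θ_2 = (R_Ax²/2 - M_Ax - M₀(x-a))/EI  [x>a] with R_A=8/3, M_A=0 = ((8/3)·5²/2 - 0·5 - 20·(5-(10/3)))/100000 = 0 rad
Load 3 — uniform load w=-13 kN/m over full span:
  θ_3 = -wx(L-x)(L-2x)/(12EI) = -(-13)·5·(10-5)·(10-2·5)/(12·100000) = 0 rad
Load 4 — applied couple M₀=8 kN·m at a=15/2 m (b=L-a=5/2):
  θ_4 = (R_Ax²/2 - M_Ax)/EI  [x≤a] with R_A=9/10, M_A=5/2 = ((9/10)·5²/2 - (5/2)·5)/100000 = -1/80000 rad
Superposition: θ = Σ θ_i = 37/640000 rad ≈ 0.000058 rad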